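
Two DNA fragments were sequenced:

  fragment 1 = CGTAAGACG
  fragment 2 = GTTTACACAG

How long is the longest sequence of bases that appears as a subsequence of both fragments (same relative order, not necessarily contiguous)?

Let dp[i][j] be the LCS length of the first i bases of fragment 1 and the first j bases of fragment 2. dp[i][j] = dp[i-1][j-1]+1 when the i-th and j-th bases match, else max(dp[i-1][j], dp[i][j-1]).
    ·  G  T  T  T  A  C  A  C  A  G
 ·  0  0  0  0  0  0  0  0  0  0  0
 C  0  0  0  0  0  0  1  1  1  1  1
 G  0  1  1  1  1  1  1  1  1  1  2
 T  0  1  2  2  2  2  2  2  2  2  2
 A  0  1  2  2  2  3  3  3  3  3  3
 A  0  1  2  2  2  3  3  4  4  4  4
 G  0  1  2  2  2  3  3  4  4  4  5
 A  0  1  2  2  2  3  3  4  4  5  5
 C  0  1  2  2  2  3  4  4  5  5  5
 G  0  1  2  2  2  3  4  4  5  5  6
dp[9][10] = 6. One LCS (by backtracking along matches): GTAAAG.

6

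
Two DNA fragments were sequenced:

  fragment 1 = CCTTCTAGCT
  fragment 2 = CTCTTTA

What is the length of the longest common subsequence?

6

One common subsequence of length 6: C (fragment 1 #1, fragment 2 #1) → C (fragment 1 #2, fragment 2 #3) → T (fragment 1 #3, fragment 2 #4) → T (fragment 1 #4, fragment 2 #5) → T (fragment 1 #6, fragment 2 #6) → A (fragment 1 #7, fragment 2 #7). dp[10][7] = 6 confirms this is the maximum.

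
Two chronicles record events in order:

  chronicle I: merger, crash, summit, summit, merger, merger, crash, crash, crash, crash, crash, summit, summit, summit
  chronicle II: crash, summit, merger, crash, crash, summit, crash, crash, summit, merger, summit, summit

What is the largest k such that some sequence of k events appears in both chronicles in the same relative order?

10

Pick crash [2,1] → summit [4,2] → merger [6,3] → crash [7,4] → crash [8,5] → crash [10,7] → crash [11,8] → summit [12,9] → summit [13,11] → summit [14,12]; all 10 events appear in both, in order. Since dp[14][12] = 10, nothing longer is possible.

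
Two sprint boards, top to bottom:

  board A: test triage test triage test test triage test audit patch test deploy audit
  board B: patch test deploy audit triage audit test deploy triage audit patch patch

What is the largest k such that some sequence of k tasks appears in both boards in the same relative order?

6

Match test at board A[1]=board B[2]; then triage at board A[2]=board B[5]; then test at board A[3]=board B[7]; then triage at board A[7]=board B[9]; then audit at board A[9]=board B[10]; then patch at board A[10]=board B[12] — 6 tasks in the same relative order in both. Since dp[13][12] = 6, nothing longer is possible.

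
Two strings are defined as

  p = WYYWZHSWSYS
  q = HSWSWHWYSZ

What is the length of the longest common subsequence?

Let dp[i][j] be the LCS length of the first i characters of p and the first j characters of q. dp[i][j] = dp[i-1][j-1]+1 when the i-th and j-th characters match, else max(dp[i-1][j], dp[i][j-1]).
    ·  H  S  W  S  W  H  W  Y  S  Z
 ·  0  0  0  0  0  0  0  0  0  0  0
 W  0  0  0  1  1  1  1  1  1  1  1
 Y  0  0  0  1  1  1  1  1  2  2  2
 Y  0  0  0  1  1  1  1  1  2  2  2
 W  0  0  0  1  1  2  2  2  2  2  2
 Z  0  0  0  1  1  2  2  2  2  2  3
 H  0  1  1  1  1  2  3  3  3  3  3
 S  0  1  2  2  2  2  3  3  3  4  4
 W  0  1  2  3  3  3  3  4  4  4  4
 S  0  1  2  3  4  4  4  4  4  5  5
 Y  0  1  2  3  4  4  4  4  5  5  5
 S  0  1  2  3  4  4  4  4  5  6  6
dp[11][10] = 6. One LCS (by backtracking along matches): WWHWYS.

6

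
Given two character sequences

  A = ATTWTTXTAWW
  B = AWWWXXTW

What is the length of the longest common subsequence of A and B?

5

Let dp[i][j] be the LCS length of the first i characters of A and the first j characters of B. dp[i][j] = dp[i-1][j-1]+1 when the i-th and j-th characters match, else max(dp[i-1][j], dp[i][j-1]).
    ·  A  W  W  W  X  X  T  W
 ·  0  0  0  0  0  0  0  0  0
 A  0  1  1  1  1  1  1  1  1
 T  0  1  1  1  1  1  1  2  2
 T  0  1  1  1  1  1  1  2  2
 W  0  1  2  2  2  2  2  2  3
 T  0  1  2  2  2  2  2  3  3
 T  0  1  2  2  2  2  2  3  3
 X  0  1  2  2  2  3  3  3  3
 T  0  1  2  2  2  3  3  4  4
 A  0  1  2  2  2  3  3  4  4
 W  0  1  2  3  3  3  3  4  5
 W  0  1  2  3  4  4  4  4  5
dp[11][8] = 5. One LCS (by backtracking along matches): AWXTW.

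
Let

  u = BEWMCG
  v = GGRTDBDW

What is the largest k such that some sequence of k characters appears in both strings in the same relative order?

2

Let dp[i][j] be the LCS length of the first i characters of u and the first j characters of v. dp[i][j] = dp[i-1][j-1]+1 when the i-th and j-th characters match, else max(dp[i-1][j], dp[i][j-1]).
    ·  G  G  R  T  D  B  D  W
 ·  0  0  0  0  0  0  0  0  0
 B  0  0  0  0  0  0  1  1  1
 E  0  0  0  0  0  0  1  1  1
 W  0  0  0  0  0  0  1  1  2
 M  0  0  0  0  0  0  1  1  2
 C  0  0  0  0  0  0  1  1  2
 G  0  1  1  1  1  1  1  1  2
dp[6][8] = 2. One LCS (by backtracking along matches): BW.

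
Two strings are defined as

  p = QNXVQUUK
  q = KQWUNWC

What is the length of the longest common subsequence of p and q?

2

Let dp[i][j] be the LCS length of the first i characters of p and the first j characters of q. dp[i][j] = dp[i-1][j-1]+1 when the i-th and j-th characters match, else max(dp[i-1][j], dp[i][j-1]).
    ·  K  Q  W  U  N  W  C
 ·  0  0  0  0  0  0  0  0
 Q  0  0  1  1  1  1  1  1
 N  0  0  1  1  1  2  2  2
 X  0  0  1  1  1  2  2  2
 V  0  0  1  1  1  2  2  2
 Q  0  0  1  1  1  2  2  2
 U  0  0  1  1  2  2  2  2
 U  0  0  1  1  2  2  2  2
 K  0  1  1  1  2  2  2  2
dp[8][7] = 2. One LCS (by backtracking along matches): QN.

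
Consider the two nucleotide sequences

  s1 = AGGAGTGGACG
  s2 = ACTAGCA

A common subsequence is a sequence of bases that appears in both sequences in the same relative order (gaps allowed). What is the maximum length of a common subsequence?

Pick A [1,1], then A [4,4], then G [5,5], then A [9,7]; all 4 bases appear in both, in order. Since dp[11][7] = 4, nothing longer is possible.

4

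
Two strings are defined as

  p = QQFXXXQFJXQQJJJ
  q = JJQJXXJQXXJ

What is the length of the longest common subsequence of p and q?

Match Q at p[1]=q[3], X at p[4]=q[5], X at p[5]=q[6], X at p[6]=q[9], X at p[10]=q[10], J at p[15]=q[11] — 6 characters in the same relative order in both. Since dp[15][11] = 6, nothing longer is possible.

6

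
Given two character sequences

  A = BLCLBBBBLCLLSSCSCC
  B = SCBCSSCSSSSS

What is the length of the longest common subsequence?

Pick C (A #3, B #2); then B (A #8, B #3); then C (A #10, B #4); then S (A #13, B #5); then S (A #14, B #6); then C (A #15, B #7); then S (A #16, B #12); all 7 characters appear in both, in order, and the DP table's final entry dp[18][12] is also 7, so no common subsequence is longer.

7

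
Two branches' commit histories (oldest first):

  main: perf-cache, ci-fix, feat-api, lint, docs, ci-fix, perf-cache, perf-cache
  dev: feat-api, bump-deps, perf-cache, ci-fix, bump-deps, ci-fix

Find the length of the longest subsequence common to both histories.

3

Match perf-cache at main[1]=dev[3], then ci-fix at main[2]=dev[4], then ci-fix at main[6]=dev[6] — 3 commits in the same relative order in both, and the DP table's final entry dp[8][6] is also 3, so no common subsequence is longer.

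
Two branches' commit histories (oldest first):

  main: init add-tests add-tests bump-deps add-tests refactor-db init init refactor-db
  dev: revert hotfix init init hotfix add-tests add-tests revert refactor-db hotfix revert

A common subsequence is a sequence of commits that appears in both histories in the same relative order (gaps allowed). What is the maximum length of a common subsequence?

Pick init at main[1]=dev[4]; then add-tests at main[2]=dev[6]; then add-tests at main[3]=dev[7]; then refactor-db at main[6]=dev[9]; all 4 commits appear in both, in order, and the DP table's final entry dp[9][11] is also 4, so no common subsequence is longer.

4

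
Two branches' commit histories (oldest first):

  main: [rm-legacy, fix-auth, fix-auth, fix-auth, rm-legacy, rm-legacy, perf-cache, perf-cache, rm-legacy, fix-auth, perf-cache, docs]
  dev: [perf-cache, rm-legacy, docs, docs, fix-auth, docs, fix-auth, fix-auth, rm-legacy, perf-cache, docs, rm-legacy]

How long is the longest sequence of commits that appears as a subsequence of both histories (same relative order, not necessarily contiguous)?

Taking rm-legacy at main[1]=dev[2]; then fix-auth at main[2]=dev[5]; then fix-auth at main[3]=dev[7]; then fix-auth at main[4]=dev[8]; then rm-legacy at main[6]=dev[9]; then perf-cache at main[7]=dev[10]; then rm-legacy at main[9]=dev[12] gives a common subsequence of length 7, and the DP table's final entry dp[12][12] is also 7, so no common subsequence is longer.

7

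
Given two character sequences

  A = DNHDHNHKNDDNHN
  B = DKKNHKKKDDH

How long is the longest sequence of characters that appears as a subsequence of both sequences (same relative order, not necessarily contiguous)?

Taking D [1,1], then N [2,4], then H [3,5], then K [8,8], then D [10,9], then D [11,10], then H [13,11] gives a common subsequence of length 7. Since dp[14][11] = 7, nothing longer is possible.

7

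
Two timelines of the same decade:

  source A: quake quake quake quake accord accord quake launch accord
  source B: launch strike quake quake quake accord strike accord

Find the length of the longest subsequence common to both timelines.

Match quake [2,3] → quake [3,4] → quake [4,5] → accord [5,6] → accord [9,8] — 5 events in the same relative order in both. The LCS DP gives dp[9][8] = 5, so this is optimal.

5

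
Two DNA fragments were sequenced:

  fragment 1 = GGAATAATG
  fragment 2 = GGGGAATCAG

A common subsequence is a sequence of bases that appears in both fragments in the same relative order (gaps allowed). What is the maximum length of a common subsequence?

7

Let dp[i][j] be the LCS length of the first i bases of fragment 1 and the first j bases of fragment 2. dp[i][j] = dp[i-1][j-1]+1 when the i-th and j-th bases match, else max(dp[i-1][j], dp[i][j-1]).
    ·  G  G  G  G  A  A  T  C  A  G
 ·  0  0  0  0  0  0  0  0  0  0  0
 G  0  1  1  1  1  1  1  1  1  1  1
 G  0  1  2  2  2  2  2  2  2  2  2
 A  0  1  2  2  2  3  3  3  3  3  3
 A  0  1  2  2  2  3  4  4  4  4  4
 T  0  1  2  2  2  3  4  5  5  5  5
 A  0  1  2  2  2  3  4  5  5  6  6
 A  0  1  2  2  2  3  4  5  5  6  6
 T  0  1  2  2  2  3  4  5  5  6  6
 G  0  1  2  3  3  3  4  5  5  6  7
dp[9][10] = 7. One LCS (by backtracking along matches): GGAATAG.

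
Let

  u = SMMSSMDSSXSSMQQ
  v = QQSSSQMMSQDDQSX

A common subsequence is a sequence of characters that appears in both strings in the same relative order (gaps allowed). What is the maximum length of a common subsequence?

One common subsequence of length 7: S [1,5], M [2,7], M [3,8], S [4,9], D [7,12], S [9,14], X [10,15]. dp[15][15] = 7 confirms this is the maximum.

7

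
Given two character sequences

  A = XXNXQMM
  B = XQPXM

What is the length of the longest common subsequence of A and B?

Match X (A #1, B #1); then X (A #4, B #4); then M (A #7, B #5) — 3 characters in the same relative order in both. dp[7][5] = 3 confirms this is the maximum.

3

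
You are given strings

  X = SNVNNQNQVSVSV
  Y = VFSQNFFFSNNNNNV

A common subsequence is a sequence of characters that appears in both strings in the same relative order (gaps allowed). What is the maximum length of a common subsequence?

Taking S (X #1, Y #9), N (X #2, Y #11), N (X #4, Y #12), N (X #5, Y #13), N (X #7, Y #14), V (X #13, Y #15) gives a common subsequence of length 6, and the DP table's final entry dp[13][15] is also 6, so no common subsequence is longer.

6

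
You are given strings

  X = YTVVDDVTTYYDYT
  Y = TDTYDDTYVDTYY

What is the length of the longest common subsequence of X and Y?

7

Match Y [1,4], then T [2,7], then V [4,9], then D [6,10], then T [9,11], then Y [11,12], then Y [13,13] — 7 characters in the same relative order in both, and the DP table's final entry dp[14][13] is also 7, so no common subsequence is longer.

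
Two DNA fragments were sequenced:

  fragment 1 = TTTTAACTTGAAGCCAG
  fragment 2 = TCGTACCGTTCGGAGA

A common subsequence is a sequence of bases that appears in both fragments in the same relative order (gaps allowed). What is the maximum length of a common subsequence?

Taking T [1,1] → T [4,4] → A [5,5] → C [7,7] → T [8,9] → T [9,10] → G [10,13] → A [12,14] → G [13,15] → A [16,16] gives a common subsequence of length 10, and the DP table's final entry dp[17][16] is also 10, so no common subsequence is longer.

10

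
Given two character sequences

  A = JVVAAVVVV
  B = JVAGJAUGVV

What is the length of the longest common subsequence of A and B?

Let dp[i][j] be the LCS length of the first i characters of A and the first j characters of B. dp[i][j] = dp[i-1][j-1]+1 when the i-th and j-th characters match, else max(dp[i-1][j], dp[i][j-1]).
    ·  J  V  A  G  J  A  U  G  V  V
 ·  0  0  0  0  0  0  0  0  0  0  0
 J  0  1  1  1  1  1  1  1  1  1  1
 V  0  1  2  2  2  2  2  2  2  2  2
 V  0  1  2  2  2  2  2  2  2  3  3
 A  0  1  2  3  3  3  3  3  3  3  3
 A  0  1  2  3  3  3  4  4  4  4  4
 V  0  1  2  3  3  3  4  4  4  5  5
 V  0  1  2  3  3  3  4  4  4  5  6
 V  0  1  2  3  3  3  4  4  4  5  6
 V  0  1  2  3  3  3  4  4  4  5  6
dp[9][10] = 6. One LCS (by backtracking along matches): JVAAVV.

6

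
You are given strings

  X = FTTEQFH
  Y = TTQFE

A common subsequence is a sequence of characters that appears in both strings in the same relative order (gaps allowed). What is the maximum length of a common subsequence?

Taking T (X #2, Y #1) → T (X #3, Y #2) → Q (X #5, Y #3) → F (X #6, Y #4) gives a common subsequence of length 4. The LCS DP gives dp[7][5] = 4, so this is optimal.

4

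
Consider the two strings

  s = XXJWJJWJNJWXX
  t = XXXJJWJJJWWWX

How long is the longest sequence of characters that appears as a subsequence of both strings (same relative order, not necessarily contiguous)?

9

One common subsequence of length 9: X at s[1]=t[2], then X at s[2]=t[3], then J at s[3]=t[5], then W at s[4]=t[6], then J at s[5]=t[8], then J at s[6]=t[9], then W at s[7]=t[11], then W at s[11]=t[12], then X at s[13]=t[13], and the DP table's final entry dp[13][13] is also 9, so no common subsequence is longer.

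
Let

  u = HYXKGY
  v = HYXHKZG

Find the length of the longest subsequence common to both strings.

One common subsequence of length 5: H (u #1, v #1), then Y (u #2, v #2), then X (u #3, v #3), then K (u #4, v #5), then G (u #5, v #7). The LCS DP gives dp[6][7] = 5, so this is optimal.

5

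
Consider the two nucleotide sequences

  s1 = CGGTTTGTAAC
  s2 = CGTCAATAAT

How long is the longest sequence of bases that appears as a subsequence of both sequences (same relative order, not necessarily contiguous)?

6

Taking C at s1[1]=s2[1], G at s1[3]=s2[2], T at s1[4]=s2[3], T at s1[8]=s2[7], A at s1[9]=s2[8], A at s1[10]=s2[9] gives a common subsequence of length 6. dp[11][10] = 6 confirms this is the maximum.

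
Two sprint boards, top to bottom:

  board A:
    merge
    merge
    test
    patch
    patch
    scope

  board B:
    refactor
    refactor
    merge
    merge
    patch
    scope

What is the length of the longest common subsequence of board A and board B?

4

Taking merge at board A[1]=board B[3] → merge at board A[2]=board B[4] → patch at board A[5]=board B[5] → scope at board A[6]=board B[6] gives a common subsequence of length 4, and the DP table's final entry dp[6][6] is also 4, so no common subsequence is longer.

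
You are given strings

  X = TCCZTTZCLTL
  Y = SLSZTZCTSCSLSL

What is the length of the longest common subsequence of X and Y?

Match T [1,5], C [3,7], T [5,8], C [8,10], L [9,12], L [11,14] — 6 characters in the same relative order in both. Since dp[11][14] = 6, nothing longer is possible.

6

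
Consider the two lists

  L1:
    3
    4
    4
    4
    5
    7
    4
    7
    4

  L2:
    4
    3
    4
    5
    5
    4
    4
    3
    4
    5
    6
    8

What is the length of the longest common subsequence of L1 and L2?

5

Taking 3 [1,2], then 4 [2,6], then 4 [3,7], then 4 [4,9], then 5 [5,10] gives a common subsequence of length 5. Since dp[9][12] = 5, nothing longer is possible.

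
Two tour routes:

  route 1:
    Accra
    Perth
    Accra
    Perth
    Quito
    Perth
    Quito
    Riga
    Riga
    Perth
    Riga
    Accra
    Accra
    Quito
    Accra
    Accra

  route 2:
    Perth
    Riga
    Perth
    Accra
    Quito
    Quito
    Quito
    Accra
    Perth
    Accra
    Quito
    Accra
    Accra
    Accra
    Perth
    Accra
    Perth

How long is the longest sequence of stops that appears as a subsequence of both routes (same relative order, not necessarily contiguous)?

Match Perth [2,3] → Accra [3,4] → Quito [5,7] → Perth [6,9] → Quito [7,11] → Accra [12,12] → Accra [13,13] → Accra [15,14] → Accra [16,16] — 9 stops in the same relative order in both. dp[16][17] = 9 confirms this is the maximum.

9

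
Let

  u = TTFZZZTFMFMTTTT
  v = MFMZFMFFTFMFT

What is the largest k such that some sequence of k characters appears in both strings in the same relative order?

7

One common subsequence of length 7: F at u[3]=v[2], then Z at u[4]=v[4], then T at u[7]=v[9], then F at u[8]=v[10], then M at u[9]=v[11], then F at u[10]=v[12], then T at u[15]=v[13]. The LCS DP gives dp[15][13] = 7, so this is optimal.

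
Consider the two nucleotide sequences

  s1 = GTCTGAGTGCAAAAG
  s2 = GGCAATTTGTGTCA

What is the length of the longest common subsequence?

8

Taking G [1,2], T [2,7], T [4,8], G [5,9], G [7,11], T [8,12], C [10,13], A [14,14] gives a common subsequence of length 8. dp[15][14] = 8 confirms this is the maximum.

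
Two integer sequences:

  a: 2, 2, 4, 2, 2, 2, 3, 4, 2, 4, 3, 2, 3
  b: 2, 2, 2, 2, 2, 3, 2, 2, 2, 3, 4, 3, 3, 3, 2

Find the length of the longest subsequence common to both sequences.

10

Taking 2 at a[1]=b[1], then 2 at a[2]=b[2], then 2 at a[4]=b[3], then 2 at a[5]=b[4], then 2 at a[6]=b[5], then 3 at a[7]=b[6], then 2 at a[9]=b[9], then 4 at a[10]=b[11], then 3 at a[11]=b[14], then 2 at a[12]=b[15] gives a common subsequence of length 10. Since dp[13][15] = 10, nothing longer is possible.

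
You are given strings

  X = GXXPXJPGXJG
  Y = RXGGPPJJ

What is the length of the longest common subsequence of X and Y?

Let dp[i][j] be the LCS length of the first i characters of X and the first j characters of Y. dp[i][j] = dp[i-1][j-1]+1 when the i-th and j-th characters match, else max(dp[i-1][j], dp[i][j-1]).
    ·  R  X  G  G  P  P  J  J
 ·  0  0  0  0  0  0  0  0  0
 G  0  0  0  1  1  1  1  1  1
 X  0  0  1  1  1  1  1  1  1
 X  0  0  1  1  1  1  1  1  1
 P  0  0  1  1  1  2  2  2  2
 X  0  0  1  1  1  2  2  2  2
 J  0  0  1  1  1  2  2  3  3
 P  0  0  1  1  1  2  3  3  3
 G  0  0  1  2  2  2  3  3  3
 X  0  0  1  2  2  2  3  3  3
 J  0  0  1  2  2  2  3  4  4
 G  0  0  1  2  3  3  3  4  4
dp[11][8] = 4. One LCS (by backtracking along matches): GPJJ.

4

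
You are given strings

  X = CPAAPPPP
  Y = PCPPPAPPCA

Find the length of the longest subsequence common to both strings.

6

Let dp[i][j] be the LCS length of the first i characters of X and the first j characters of Y. dp[i][j] = dp[i-1][j-1]+1 when the i-th and j-th characters match, else max(dp[i-1][j], dp[i][j-1]).
    ·  P  C  P  P  P  A  P  P  C  A
 ·  0  0  0  0  0  0  0  0  0  0  0
 C  0  0  1  1  1  1  1  1  1  1  1
 P  0  1  1  2  2  2  2  2  2  2  2
 A  0  1  1  2  2  2  3  3  3  3  3
 A  0  1  1  2  2  2  3  3  3  3  4
 P  0  1  1  2  3  3  3  4  4  4  4
 P  0  1  1  2  3  4  4  4  5  5  5
 P  0  1  1  2  3  4  4  5  5  5  5
 P  0  1  1  2  3  4  4  5  6  6  6
dp[8][10] = 6. One LCS (by backtracking along matches): CPPPPP.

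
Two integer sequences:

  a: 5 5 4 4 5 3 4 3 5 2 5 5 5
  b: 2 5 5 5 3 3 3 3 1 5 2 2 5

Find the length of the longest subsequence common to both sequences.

8

Match 5 at a[1]=b[2]; then 5 at a[2]=b[3]; then 5 at a[5]=b[4]; then 3 at a[6]=b[7]; then 3 at a[8]=b[8]; then 5 at a[9]=b[10]; then 2 at a[10]=b[12]; then 5 at a[13]=b[13] — 8 values in the same relative order in both, and the DP table's final entry dp[13][13] is also 8, so no common subsequence is longer.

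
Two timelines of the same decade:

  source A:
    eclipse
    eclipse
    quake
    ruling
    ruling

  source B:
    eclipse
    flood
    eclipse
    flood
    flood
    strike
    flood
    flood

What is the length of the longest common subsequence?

Pick eclipse at source A[1]=source B[1], eclipse at source A[2]=source B[3]; all 2 events appear in both, in order. Since dp[5][8] = 2, nothing longer is possible.

2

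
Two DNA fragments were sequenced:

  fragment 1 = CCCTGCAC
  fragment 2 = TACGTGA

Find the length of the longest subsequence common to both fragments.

4

Pick C [1,3] → T [4,5] → G [5,6] → A [7,7]; all 4 bases appear in both, in order, and the DP table's final entry dp[8][7] is also 4, so no common subsequence is longer.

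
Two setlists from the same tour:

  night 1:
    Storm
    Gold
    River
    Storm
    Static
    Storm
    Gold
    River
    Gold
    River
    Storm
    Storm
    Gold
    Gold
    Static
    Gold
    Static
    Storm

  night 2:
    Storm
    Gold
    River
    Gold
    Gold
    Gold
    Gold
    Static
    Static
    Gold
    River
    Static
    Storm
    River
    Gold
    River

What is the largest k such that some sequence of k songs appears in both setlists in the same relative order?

Pick Storm [1,1], then Gold [2,2], then River [3,3], then Gold [7,4], then Gold [9,5], then Gold [13,6], then Gold [14,7], then Static [15,9], then Gold [16,10], then Static [17,12], then Storm [18,13]; all 11 songs appear in both, in order. Since dp[18][16] = 11, nothing longer is possible.

11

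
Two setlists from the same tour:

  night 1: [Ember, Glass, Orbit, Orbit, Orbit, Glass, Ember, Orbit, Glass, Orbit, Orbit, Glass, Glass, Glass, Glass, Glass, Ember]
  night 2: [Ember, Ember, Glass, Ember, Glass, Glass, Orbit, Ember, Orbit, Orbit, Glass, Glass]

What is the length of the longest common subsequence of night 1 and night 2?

8

Pick Ember [1,4] → Glass [2,6] → Orbit [5,7] → Ember [7,8] → Orbit [10,9] → Orbit [11,10] → Glass [15,11] → Glass [16,12]; all 8 songs appear in both, in order. Since dp[17][12] = 8, nothing longer is possible.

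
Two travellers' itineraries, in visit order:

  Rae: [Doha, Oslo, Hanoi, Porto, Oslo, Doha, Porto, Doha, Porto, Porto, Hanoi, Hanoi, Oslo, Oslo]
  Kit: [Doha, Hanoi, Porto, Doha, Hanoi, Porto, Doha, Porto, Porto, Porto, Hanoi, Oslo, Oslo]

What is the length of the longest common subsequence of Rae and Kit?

Match Doha (Rae #1, Kit #1), Hanoi (Rae #3, Kit #2), Porto (Rae #4, Kit #3), Doha (Rae #6, Kit #4), Porto (Rae #7, Kit #6), Doha (Rae #8, Kit #7), Porto (Rae #9, Kit #9), Porto (Rae #10, Kit #10), Hanoi (Rae #12, Kit #11), Oslo (Rae #13, Kit #12), Oslo (Rae #14, Kit #13) — 11 stops in the same relative order in both. The LCS DP gives dp[14][13] = 11, so this is optimal.

11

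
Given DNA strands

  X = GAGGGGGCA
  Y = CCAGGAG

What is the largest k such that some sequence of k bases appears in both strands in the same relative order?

Let dp[i][j] be the LCS length of the first i bases of X and the first j bases of Y. dp[i][j] = dp[i-1][j-1]+1 when the i-th and j-th bases match, else max(dp[i-1][j], dp[i][j-1]).
    ·  C  C  A  G  G  A  G
 ·  0  0  0  0  0  0  0  0
 G  0  0  0  0  1  1  1  1
 A  0  0  0  1  1  1  2  2
 G  0  0  0  1  2  2  2  3
 G  0  0  0  1  2  3  3  3
 G  0  0  0  1  2  3  3  4
 G  0  0  0  1  2  3  3  4
 G  0  0  0  1  2  3  3  4
 C  0  1  1  1  2  3  3  4
 A  0  1  1  2  2  3  4  4
dp[9][7] = 4. One LCS (by backtracking along matches): AGGG.

4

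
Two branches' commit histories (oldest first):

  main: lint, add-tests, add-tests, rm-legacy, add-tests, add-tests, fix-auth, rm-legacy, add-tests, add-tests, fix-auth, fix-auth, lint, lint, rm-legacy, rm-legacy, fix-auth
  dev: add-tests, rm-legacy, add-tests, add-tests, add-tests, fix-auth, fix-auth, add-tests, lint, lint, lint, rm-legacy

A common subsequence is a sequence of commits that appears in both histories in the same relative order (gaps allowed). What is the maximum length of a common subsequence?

10

Pick add-tests (main #3, dev #1), rm-legacy (main #4, dev #2), add-tests (main #6, dev #3), add-tests (main #9, dev #4), add-tests (main #10, dev #5), fix-auth (main #11, dev #6), fix-auth (main #12, dev #7), lint (main #13, dev #10), lint (main #14, dev #11), rm-legacy (main #16, dev #12); all 10 commits appear in both, in order, and the DP table's final entry dp[17][12] is also 10, so no common subsequence is longer.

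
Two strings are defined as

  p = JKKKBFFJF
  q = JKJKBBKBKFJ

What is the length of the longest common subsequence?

Match J [1,1], then K [2,2], then K [3,4], then K [4,7], then B [5,8], then F [7,10], then J [8,11] — 7 characters in the same relative order in both. dp[9][11] = 7 confirms this is the maximum.

7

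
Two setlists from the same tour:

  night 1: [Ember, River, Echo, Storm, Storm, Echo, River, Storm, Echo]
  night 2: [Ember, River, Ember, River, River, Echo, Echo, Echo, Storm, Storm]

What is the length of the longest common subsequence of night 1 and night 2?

5

One common subsequence of length 5: Ember at night 1[1]=night 2[3]; then River at night 1[2]=night 2[5]; then Echo at night 1[3]=night 2[8]; then Storm at night 1[5]=night 2[9]; then Storm at night 1[8]=night 2[10]. Since dp[9][10] = 5, nothing longer is possible.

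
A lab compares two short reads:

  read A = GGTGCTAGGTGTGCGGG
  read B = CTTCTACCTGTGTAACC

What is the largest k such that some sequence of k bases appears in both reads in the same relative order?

Match T at read A[3]=read B[3]; then C at read A[5]=read B[4]; then T at read A[6]=read B[5]; then A at read A[7]=read B[6]; then G at read A[9]=read B[10]; then T at read A[10]=read B[11]; then G at read A[11]=read B[12]; then T at read A[12]=read B[13]; then C at read A[14]=read B[17] — 9 bases in the same relative order in both. The LCS DP gives dp[17][17] = 9, so this is optimal.

9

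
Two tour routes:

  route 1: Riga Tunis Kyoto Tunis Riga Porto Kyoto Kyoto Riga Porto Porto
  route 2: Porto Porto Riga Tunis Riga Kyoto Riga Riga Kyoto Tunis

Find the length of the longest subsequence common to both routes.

5

One common subsequence of length 5: Riga (route 1 #1, route 2 #3), Tunis (route 1 #2, route 2 #4), Kyoto (route 1 #3, route 2 #6), Riga (route 1 #5, route 2 #8), Kyoto (route 1 #7, route 2 #9). dp[11][10] = 5 confirms this is the maximum.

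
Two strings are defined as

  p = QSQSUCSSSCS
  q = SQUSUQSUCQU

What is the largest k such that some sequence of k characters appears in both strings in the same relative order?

6

Let dp[i][j] be the LCS length of the first i characters of p and the first j characters of q. dp[i][j] = dp[i-1][j-1]+1 when the i-th and j-th characters match, else max(dp[i-1][j], dp[i][j-1]).
    ·  S  Q  U  S  U  Q  S  U  C  Q  U
 ·  0  0  0  0  0  0  0  0  0  0  0  0
 Q  0  0  1  1  1  1  1  1  1  1  1  1
 S  0  1  1  1  2  2  2  2  2  2  2  2
 Q  0  1  2  2  2  2  3  3  3  3  3  3
 S  0  1  2  2  3  3  3  4  4  4  4  4
 U  0  1  2  3  3  4  4  4  5  5  5  5
 C  0  1  2  3  3  4  4  4  5  6  6  6
 S  0  1  2  3  4  4  4  5  5  6  6  6
 S  0  1  2  3  4  4  4  5  5  6  6  6
 S  0  1  2  3  4  4  4  5  5  6  6  6
 C  0  1  2  3  4  4  4  5  5  6  6  6
 S  0  1  2  3  4  4  4  5  5  6  6  6
dp[11][11] = 6. One LCS (by backtracking along matches): QSQSUC.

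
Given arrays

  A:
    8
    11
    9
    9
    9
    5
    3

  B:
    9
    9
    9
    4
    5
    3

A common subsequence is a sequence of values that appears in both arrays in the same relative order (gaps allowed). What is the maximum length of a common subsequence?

5

Let dp[i][j] be the LCS length of the first i values of A and the first j values of B. dp[i][j] = dp[i-1][j-1]+1 when the i-th and j-th values match, else max(dp[i-1][j], dp[i][j-1]).
    ·  9  9  9  4  5  3
 ·  0  0  0  0  0  0  0
 8  0  0  0  0  0  0  0
11  0  0  0  0  0  0  0
 9  0  1  1  1  1  1  1
 9  0  1  2  2  2  2  2
 9  0  1  2  3  3  3  3
 5  0  1  2  3  3  4  4
 3  0  1  2  3  3  4  5
dp[7][6] = 5. One LCS (by backtracking along matches): 9, 9, 9, 5, 3.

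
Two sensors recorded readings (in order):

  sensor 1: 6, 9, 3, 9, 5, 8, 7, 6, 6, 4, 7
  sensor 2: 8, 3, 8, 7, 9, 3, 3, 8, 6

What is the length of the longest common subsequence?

4

Let dp[i][j] be the LCS length of the first i values of sensor 1 and the first j values of sensor 2. dp[i][j] = dp[i-1][j-1]+1 when the i-th and j-th values match, else max(dp[i-1][j], dp[i][j-1]).
    ·  8  3  8  7  9  3  3  8  6
 ·  0  0  0  0  0  0  0  0  0  0
 6  0  0  0  0  0  0  0  0  0  1
 9  0  0  0  0  0  1  1  1  1  1
 3  0  0  1  1  1  1  2  2  2  2
 9  0  0  1  1  1  2  2  2  2  2
 5  0  0  1  1  1  2  2  2  2  2
 8  0  1  1  2  2  2  2  2  3  3
 7  0  1  1  2  3  3  3  3  3  3
 6  0  1  1  2  3  3  3  3  3  4
 6  0  1  1  2  3  3  3  3  3  4
 4  0  1  1  2  3  3  3  3  3  4
 7  0  1  1  2  3  3  3  3  3  4
dp[11][9] = 4. One LCS (by backtracking along matches): 9, 3, 8, 6.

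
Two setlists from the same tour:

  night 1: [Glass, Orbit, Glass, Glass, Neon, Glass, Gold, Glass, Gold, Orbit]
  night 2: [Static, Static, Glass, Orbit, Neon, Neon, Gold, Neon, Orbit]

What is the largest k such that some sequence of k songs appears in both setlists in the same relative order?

Pick Glass (night 1 #1, night 2 #3); then Orbit (night 1 #2, night 2 #4); then Neon (night 1 #5, night 2 #6); then Gold (night 1 #7, night 2 #7); then Orbit (night 1 #10, night 2 #9); all 5 songs appear in both, in order. Since dp[10][9] = 5, nothing longer is possible.

5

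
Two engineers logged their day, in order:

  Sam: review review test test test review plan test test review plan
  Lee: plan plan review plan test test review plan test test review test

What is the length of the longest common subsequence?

One common subsequence of length 8: review [1,3]; then test [4,5]; then test [5,6]; then review [6,7]; then plan [7,8]; then test [8,9]; then test [9,10]; then review [10,11]. dp[11][12] = 8 confirms this is the maximum.

8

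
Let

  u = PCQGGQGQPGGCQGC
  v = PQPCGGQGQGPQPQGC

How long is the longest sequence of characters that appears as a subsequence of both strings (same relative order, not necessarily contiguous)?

11

Match P (u #1, v #3) → C (u #2, v #4) → Q (u #3, v #7) → G (u #5, v #8) → Q (u #6, v #9) → G (u #7, v #10) → Q (u #8, v #12) → P (u #9, v #13) → Q (u #13, v #14) → G (u #14, v #15) → C (u #15, v #16) — 11 characters in the same relative order in both. The LCS DP gives dp[15][16] = 11, so this is optimal.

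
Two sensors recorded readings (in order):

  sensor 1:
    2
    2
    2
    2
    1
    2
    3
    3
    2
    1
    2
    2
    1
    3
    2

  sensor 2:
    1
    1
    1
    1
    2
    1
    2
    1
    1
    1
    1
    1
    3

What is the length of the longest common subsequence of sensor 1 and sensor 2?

Match 2 (sensor 1 #1, sensor 2 #5); then 2 (sensor 1 #2, sensor 2 #7); then 1 (sensor 1 #5, sensor 2 #10); then 1 (sensor 1 #10, sensor 2 #11); then 1 (sensor 1 #13, sensor 2 #12); then 3 (sensor 1 #14, sensor 2 #13) — 6 values in the same relative order in both. The LCS DP gives dp[15][13] = 6, so this is optimal.

6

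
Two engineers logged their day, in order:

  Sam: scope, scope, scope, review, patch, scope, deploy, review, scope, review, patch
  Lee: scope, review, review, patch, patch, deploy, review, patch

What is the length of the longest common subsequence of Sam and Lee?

Pick scope (Sam #1, Lee #1), review (Sam #4, Lee #3), patch (Sam #5, Lee #5), deploy (Sam #7, Lee #6), review (Sam #10, Lee #7), patch (Sam #11, Lee #8); all 6 tasks appear in both, in order. The LCS DP gives dp[11][8] = 6, so this is optimal.

6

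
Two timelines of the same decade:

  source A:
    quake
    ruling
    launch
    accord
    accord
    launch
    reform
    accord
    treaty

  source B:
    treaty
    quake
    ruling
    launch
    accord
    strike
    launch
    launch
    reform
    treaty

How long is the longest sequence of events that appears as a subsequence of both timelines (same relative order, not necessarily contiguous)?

Taking quake at source A[1]=source B[2], ruling at source A[2]=source B[3], launch at source A[3]=source B[4], accord at source A[4]=source B[5], launch at source A[6]=source B[8], reform at source A[7]=source B[9], treaty at source A[9]=source B[10] gives a common subsequence of length 7. dp[9][10] = 7 confirms this is the maximum.

7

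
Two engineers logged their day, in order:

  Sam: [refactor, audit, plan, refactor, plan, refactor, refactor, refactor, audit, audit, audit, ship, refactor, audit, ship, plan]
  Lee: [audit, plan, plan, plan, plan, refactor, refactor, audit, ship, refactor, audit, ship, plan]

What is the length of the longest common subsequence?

11

Pick audit (Sam #2, Lee #1) → plan (Sam #3, Lee #4) → plan (Sam #5, Lee #5) → refactor (Sam #7, Lee #6) → refactor (Sam #8, Lee #7) → audit (Sam #11, Lee #8) → ship (Sam #12, Lee #9) → refactor (Sam #13, Lee #10) → audit (Sam #14, Lee #11) → ship (Sam #15, Lee #12) → plan (Sam #16, Lee #13); all 11 tasks appear in both, in order. The LCS DP gives dp[16][13] = 11, so this is optimal.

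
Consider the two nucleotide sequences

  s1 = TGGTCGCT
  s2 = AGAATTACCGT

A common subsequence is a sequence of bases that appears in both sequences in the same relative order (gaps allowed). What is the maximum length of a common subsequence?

5

Pick T at s1[1]=s2[5]; then T at s1[4]=s2[6]; then C at s1[5]=s2[9]; then G at s1[6]=s2[10]; then T at s1[8]=s2[11]; all 5 bases appear in both, in order. The LCS DP gives dp[8][11] = 5, so this is optimal.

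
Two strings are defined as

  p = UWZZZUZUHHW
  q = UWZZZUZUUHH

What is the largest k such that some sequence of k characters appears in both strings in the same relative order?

10

Match U [1,1], W [2,2], Z [3,3], Z [4,4], Z [5,5], U [6,6], Z [7,7], U [8,9], H [9,10], H [10,11] — 10 characters in the same relative order in both, and the DP table's final entry dp[11][11] is also 10, so no common subsequence is longer.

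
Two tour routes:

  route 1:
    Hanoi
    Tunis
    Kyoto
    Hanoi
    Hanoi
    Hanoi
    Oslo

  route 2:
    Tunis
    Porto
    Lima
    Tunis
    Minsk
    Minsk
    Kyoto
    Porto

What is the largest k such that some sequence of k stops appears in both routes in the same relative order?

Taking Tunis (route 1 #2, route 2 #4), then Kyoto (route 1 #3, route 2 #7) gives a common subsequence of length 2. The LCS DP gives dp[7][8] = 2, so this is optimal.

2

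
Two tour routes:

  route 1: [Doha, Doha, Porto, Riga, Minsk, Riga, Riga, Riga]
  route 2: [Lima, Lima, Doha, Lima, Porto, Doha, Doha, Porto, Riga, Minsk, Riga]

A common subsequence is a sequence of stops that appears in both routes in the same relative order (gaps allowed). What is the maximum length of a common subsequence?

6

Pick Doha (route 1 #1, route 2 #6); then Doha (route 1 #2, route 2 #7); then Porto (route 1 #3, route 2 #8); then Riga (route 1 #4, route 2 #9); then Minsk (route 1 #5, route 2 #10); then Riga (route 1 #8, route 2 #11); all 6 stops appear in both, in order. dp[8][11] = 6 confirms this is the maximum.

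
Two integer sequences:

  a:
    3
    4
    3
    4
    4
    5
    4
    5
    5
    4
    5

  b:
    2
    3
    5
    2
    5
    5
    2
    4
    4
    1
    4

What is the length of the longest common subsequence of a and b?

5

Taking 3 (a #3, b #2); then 5 (a #6, b #3); then 5 (a #8, b #5); then 5 (a #9, b #6); then 4 (a #10, b #11) gives a common subsequence of length 5. Since dp[11][11] = 5, nothing longer is possible.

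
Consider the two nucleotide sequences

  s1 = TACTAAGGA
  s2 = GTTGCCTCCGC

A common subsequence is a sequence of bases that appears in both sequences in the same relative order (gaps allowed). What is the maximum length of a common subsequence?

4

Pick T at s1[1]=s2[3], C at s1[3]=s2[6], T at s1[4]=s2[7], G at s1[7]=s2[10]; all 4 bases appear in both, in order. The LCS DP gives dp[9][11] = 4, so this is optimal.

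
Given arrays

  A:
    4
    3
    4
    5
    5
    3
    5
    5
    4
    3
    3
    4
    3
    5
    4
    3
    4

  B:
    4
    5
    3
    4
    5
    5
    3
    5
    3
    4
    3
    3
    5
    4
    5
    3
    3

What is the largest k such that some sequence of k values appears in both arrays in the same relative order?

Pick 4 at A[1]=B[1] → 3 at A[2]=B[3] → 4 at A[3]=B[4] → 5 at A[4]=B[5] → 5 at A[5]=B[6] → 3 at A[6]=B[7] → 5 at A[7]=B[8] → 4 at A[9]=B[10] → 3 at A[10]=B[11] → 3 at A[11]=B[12] → 4 at A[12]=B[14] → 3 at A[13]=B[16] → 3 at A[16]=B[17]; all 13 values appear in both, in order. The LCS DP gives dp[17][17] = 13, so this is optimal.

13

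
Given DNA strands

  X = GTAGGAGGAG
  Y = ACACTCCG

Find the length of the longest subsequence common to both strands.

3

Let dp[i][j] be the LCS length of the first i bases of X and the first j bases of Y. dp[i][j] = dp[i-1][j-1]+1 when the i-th and j-th bases match, else max(dp[i-1][j], dp[i][j-1]).
    ·  A  C  A  C  T  C  C  G
 ·  0  0  0  0  0  0  0  0  0
 G  0  0  0  0  0  0  0  0  1
 T  0  0  0  0  0  1  1  1  1
 A  0  1  1  1  1  1  1  1  1
 G  0  1  1  1  1  1  1  1  2
 G  0  1  1  1  1  1  1  1  2
 A  0  1  1  2  2  2  2  2  2
 G  0  1  1  2  2  2  2  2  3
 G  0  1  1  2  2  2  2  2  3
 A  0  1  1  2  2  2  2  2  3
 G  0  1  1  2  2  2  2  2  3
dp[10][8] = 3. One LCS (by backtracking along matches): AAG.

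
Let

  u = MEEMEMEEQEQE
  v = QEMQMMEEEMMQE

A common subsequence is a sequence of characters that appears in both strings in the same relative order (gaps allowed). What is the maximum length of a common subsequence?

Taking M (u #1, v #3), M (u #4, v #5), M (u #6, v #6), E (u #7, v #7), E (u #8, v #8), E (u #10, v #9), Q (u #11, v #12), E (u #12, v #13) gives a common subsequence of length 8. dp[12][13] = 8 confirms this is the maximum.

8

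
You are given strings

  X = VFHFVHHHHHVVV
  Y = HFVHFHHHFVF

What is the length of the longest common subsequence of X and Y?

8

Taking H at X[3]=Y[1], then F at X[4]=Y[2], then V at X[5]=Y[3], then H at X[6]=Y[4], then H at X[7]=Y[6], then H at X[8]=Y[7], then H at X[9]=Y[8], then V at X[11]=Y[10] gives a common subsequence of length 8, and the DP table's final entry dp[13][11] is also 8, so no common subsequence is longer.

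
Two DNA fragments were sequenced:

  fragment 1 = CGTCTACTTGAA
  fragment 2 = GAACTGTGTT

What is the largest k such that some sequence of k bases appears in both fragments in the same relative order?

Let dp[i][j] be the LCS length of the first i bases of fragment 1 and the first j bases of fragment 2. dp[i][j] = dp[i-1][j-1]+1 when the i-th and j-th bases match, else max(dp[i-1][j], dp[i][j-1]).
    ·  G  A  A  C  T  G  T  G  T  T
 ·  0  0  0  0  0  0  0  0  0  0  0
 C  0  0  0  0  1  1  1  1  1  1  1
 G  0  1  1  1  1  1  2  2  2  2  2
 T  0  1  1  1  1  2  2  3  3  3  3
 C  0  1  1  1  2  2  2  3  3  3  3
 T  0  1  1  1  2  3  3  3  3  4  4
 A  0  1  2  2  2  3  3  3  3  4  4
 C  0  1  2  2  3  3  3  3  3  4  4
 T  0  1  2  2  3  4  4  4  4  4  5
 T  0  1  2  2  3  4  4  5  5  5  5
 G  0  1  2  2  3  4  5  5  6  6  6
 A  0  1  2  3  3  4  5  5  6  6  6
 A  0  1  2  3  3  4  5  5  6  6  6
dp[12][10] = 6. One LCS (by backtracking along matches): GACTTG.

6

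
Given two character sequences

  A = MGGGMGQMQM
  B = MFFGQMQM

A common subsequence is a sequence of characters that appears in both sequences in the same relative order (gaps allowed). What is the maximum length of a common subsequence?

6

Let dp[i][j] be the LCS length of the first i characters of A and the first j characters of B. dp[i][j] = dp[i-1][j-1]+1 when the i-th and j-th characters match, else max(dp[i-1][j], dp[i][j-1]).
    ·  M  F  F  G  Q  M  Q  M
 ·  0  0  0  0  0  0  0  0  0
 M  0  1  1  1  1  1  1  1  1
 G  0  1  1  1  2  2  2  2  2
 G  0  1  1  1  2  2  2  2  2
 G  0  1  1  1  2  2  2  2  2
 M  0  1  1  1  2  2  3  3  3
 G  0  1  1  1  2  2  3  3  3
 Q  0  1  1  1  2  3  3  4  4
 M  0  1  1  1  2  3  4  4  5
 Q  0  1  1  1  2  3  4  5  5
 M  0  1  1  1  2  3  4  5  6
dp[10][8] = 6. One LCS (by backtracking along matches): MGQMQM.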